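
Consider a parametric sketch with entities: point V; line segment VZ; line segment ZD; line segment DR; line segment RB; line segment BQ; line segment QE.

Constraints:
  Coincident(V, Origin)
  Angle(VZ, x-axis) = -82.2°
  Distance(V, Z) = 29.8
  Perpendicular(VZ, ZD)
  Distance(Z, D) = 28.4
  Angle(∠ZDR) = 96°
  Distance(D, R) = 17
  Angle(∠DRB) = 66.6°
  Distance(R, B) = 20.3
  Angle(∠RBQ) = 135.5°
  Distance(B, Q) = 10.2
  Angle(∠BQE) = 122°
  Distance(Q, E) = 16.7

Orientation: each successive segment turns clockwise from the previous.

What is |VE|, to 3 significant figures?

44.8

V is at the origin; VZ runs at -82.2° with length 29.8, so Z = (4.04, -29.5). The perpendicularity gives ZD at right angles to VZ, so ZD runs at -172°; with |ZD| = 28.4, D = (-24.1, -33.4). ∠ZDR = 96.0° gives DR at 104° from the x-axis; with |DR| = 17.0, R = (-28.1, -16.9). ∠DRB = 66.6° gives RB at -9.60° from the x-axis; with |RB| = 20.3, B = (-8.13, -20.3). ∠RBQ = 135.5° gives BQ at -54.1° from the x-axis; with |BQ| = 10.2, Q = (-2.15, -28.5). ∠BQE = 122.0° gives QE at -112° from the x-axis; with |QE| = 16.7, E = (-8.43, -44.0). Then |VE| = |E − V| = 44.8.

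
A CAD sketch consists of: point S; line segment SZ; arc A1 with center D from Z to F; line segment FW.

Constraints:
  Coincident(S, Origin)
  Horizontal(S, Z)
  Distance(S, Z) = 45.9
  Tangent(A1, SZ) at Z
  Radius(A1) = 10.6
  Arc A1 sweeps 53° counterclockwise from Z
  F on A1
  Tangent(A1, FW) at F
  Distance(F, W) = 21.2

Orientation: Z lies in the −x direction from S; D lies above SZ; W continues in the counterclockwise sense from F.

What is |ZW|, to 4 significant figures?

29.96

On A1, Z sits at bearing -90° from D; a 53° counterclockwise sweep puts F at bearing -37°, so F = D + 10.6·(cos -37°, sin -37°) = (-37.43, 4.221). Tangency of A1 to FW means the radius DF is perpendicular to FW, so FW runs along (−sin -37°, cos -37°); with |FW| = 21.2, W = (-24.68, 21.15). Then |ZW| = |W − Z| = 29.96.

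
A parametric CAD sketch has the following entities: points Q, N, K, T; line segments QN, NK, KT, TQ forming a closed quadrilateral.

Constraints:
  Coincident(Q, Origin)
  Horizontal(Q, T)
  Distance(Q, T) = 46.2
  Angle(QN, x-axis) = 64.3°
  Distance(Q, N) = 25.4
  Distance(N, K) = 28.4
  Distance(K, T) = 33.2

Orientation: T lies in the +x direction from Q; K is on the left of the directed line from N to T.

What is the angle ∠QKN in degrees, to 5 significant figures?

21.313°

Q is at the origin; QT is horizontal with |QT| = 46.2 and T in +x, so T = (46.2, 0). QN runs at 64.3° with |QN| = 25.4, so N = (11.015, 22.887). K is determined by |NK| = 28.4 and |KT| = 33.2 together: it lies at the intersection of circle(N, 28.4) and circle(T, 33.2). With |NT| = 41.974, the foot of the radical line on NT is 17.465 from N and the perpendicular offset is √(28.4² − 17.465²) = 22.395. Taking the left-of-NT solution: K = (37.866, 32.137).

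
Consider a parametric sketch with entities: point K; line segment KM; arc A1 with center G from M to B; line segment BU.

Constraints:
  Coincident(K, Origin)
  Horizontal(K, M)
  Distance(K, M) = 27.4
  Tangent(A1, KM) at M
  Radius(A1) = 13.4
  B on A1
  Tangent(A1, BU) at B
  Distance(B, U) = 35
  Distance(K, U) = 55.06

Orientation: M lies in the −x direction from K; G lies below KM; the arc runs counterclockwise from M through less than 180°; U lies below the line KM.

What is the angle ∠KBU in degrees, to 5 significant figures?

87.772°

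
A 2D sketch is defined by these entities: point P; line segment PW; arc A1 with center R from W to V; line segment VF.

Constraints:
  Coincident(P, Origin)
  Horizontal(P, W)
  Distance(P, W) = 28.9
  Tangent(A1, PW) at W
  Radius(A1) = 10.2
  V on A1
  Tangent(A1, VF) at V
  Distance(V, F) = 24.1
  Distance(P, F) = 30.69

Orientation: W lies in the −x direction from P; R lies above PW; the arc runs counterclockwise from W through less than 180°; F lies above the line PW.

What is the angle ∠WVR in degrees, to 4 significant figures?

55.84°

Checks: |RV| = 10.20 ✓; ∠(RV, VF) = 90.00° ✓; |VF| = 24.10 ✓; |PF| = 30.69 ✓.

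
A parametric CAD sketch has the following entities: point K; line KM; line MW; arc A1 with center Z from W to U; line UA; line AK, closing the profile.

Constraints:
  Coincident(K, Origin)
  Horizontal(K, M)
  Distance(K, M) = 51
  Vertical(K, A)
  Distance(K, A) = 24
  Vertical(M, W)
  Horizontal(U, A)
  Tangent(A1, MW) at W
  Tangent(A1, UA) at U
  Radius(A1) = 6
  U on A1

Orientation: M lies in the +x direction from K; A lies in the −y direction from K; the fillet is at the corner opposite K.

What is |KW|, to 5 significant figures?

54.083

The virtual corner opposite K is at (51.000, -24.000). Tangency of A1 to MW means the radius ZW is perpendicular to MW and the tangent condition forces ZU to be normal to UA, with radius 6.0, so the center Z sits 6.0 in from both sides at Z = (45.000, -18.000). That places the tangent points at W = (51.000, -18.000) on MW and U = (45.000, -24.000) on UA. Then |KW| = |W − K| = 54.083.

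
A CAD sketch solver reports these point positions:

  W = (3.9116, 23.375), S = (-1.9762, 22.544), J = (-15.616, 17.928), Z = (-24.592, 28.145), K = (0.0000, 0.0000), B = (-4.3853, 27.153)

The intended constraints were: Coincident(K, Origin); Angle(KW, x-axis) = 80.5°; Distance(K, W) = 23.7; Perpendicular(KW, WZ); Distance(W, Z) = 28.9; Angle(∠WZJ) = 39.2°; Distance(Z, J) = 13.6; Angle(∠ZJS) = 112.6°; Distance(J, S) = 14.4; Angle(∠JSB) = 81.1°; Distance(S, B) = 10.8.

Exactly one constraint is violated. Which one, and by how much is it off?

Distance(S, B) = 10.8 — off by 5.60.

K = (0.00, 0.00) ✓; KW at 80.50° ✓; |KW| = 23.70 ✓; ∠(KW, WZ) = 90.00° ✓; |WZ| = 28.90 ✓; ∠WZJ = 39.20° ✓; |ZJ| = 13.60 ✓; ∠ZJS = 112.6° ✓; |JS| = 14.40 ✓; ∠JSB = 81.10° ✓; |SB| = 5.201 ✗.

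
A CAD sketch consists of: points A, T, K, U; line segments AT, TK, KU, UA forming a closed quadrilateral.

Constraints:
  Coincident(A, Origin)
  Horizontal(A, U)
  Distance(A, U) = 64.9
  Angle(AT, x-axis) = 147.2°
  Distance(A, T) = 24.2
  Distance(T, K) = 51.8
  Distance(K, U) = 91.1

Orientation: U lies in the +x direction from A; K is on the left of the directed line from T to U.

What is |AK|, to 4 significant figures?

61.66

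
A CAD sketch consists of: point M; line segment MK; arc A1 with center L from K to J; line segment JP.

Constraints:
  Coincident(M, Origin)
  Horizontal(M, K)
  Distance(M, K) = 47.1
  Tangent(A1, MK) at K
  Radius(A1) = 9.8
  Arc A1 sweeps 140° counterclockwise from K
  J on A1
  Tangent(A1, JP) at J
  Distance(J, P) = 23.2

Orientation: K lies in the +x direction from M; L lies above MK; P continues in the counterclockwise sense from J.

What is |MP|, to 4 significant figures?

48.04

On A1, K sits at bearing -90° from L; a 140° counterclockwise sweep puts J at bearing 50°, so J = L + 9.8·(cos 50°, sin 50°) = (53.40, 17.31). A1 meets JP tangentially, so LJ is at right angles to JP, so JP runs along (−sin 50°, cos 50°); with |JP| = 23.2, P = (35.63, 32.22). Then |MP| = |P − M| = 48.04.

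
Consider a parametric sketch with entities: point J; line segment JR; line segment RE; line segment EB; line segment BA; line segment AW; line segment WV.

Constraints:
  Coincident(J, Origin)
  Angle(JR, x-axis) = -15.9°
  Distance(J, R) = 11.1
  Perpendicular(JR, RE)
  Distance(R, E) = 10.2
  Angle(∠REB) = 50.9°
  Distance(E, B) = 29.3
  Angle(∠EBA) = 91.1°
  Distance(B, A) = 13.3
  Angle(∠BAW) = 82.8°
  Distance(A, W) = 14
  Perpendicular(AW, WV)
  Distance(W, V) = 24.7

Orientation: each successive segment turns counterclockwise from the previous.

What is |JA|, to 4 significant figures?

19.07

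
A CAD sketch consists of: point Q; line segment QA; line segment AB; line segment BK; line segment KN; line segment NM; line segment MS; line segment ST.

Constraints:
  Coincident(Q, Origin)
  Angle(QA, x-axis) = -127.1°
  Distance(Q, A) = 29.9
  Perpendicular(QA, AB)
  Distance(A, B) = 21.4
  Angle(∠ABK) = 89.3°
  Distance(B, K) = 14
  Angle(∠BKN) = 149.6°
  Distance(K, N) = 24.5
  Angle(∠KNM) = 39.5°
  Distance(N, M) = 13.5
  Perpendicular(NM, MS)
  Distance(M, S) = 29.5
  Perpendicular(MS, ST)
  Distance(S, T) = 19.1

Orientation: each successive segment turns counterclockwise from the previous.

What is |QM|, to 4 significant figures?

10.59

∠BKN = 149.6° gives KN at 84.00° from the x-axis; with |KN| = 24.5, N = (9.901, -1.122). ∠KNM = 39.5° gives NM at -135.5° from the x-axis; with |NM| = 13.5, M = (0.2723, -10.58). Then |QM| = |M − Q| = 10.59.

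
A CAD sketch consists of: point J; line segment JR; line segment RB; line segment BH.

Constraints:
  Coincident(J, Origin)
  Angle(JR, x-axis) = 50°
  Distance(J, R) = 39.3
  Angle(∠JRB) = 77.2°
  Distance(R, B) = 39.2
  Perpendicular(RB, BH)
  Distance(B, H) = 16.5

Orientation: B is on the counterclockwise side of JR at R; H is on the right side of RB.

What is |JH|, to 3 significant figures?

62.7

J is at the origin; JR runs at 50.0° with length 39.3, so R = 39.3·(cos 50.0°, sin 50.0°) = (25.3, 30.1). ∠JRB = 77.2°, so RB runs at 50.0° + (180° − 77.2°) = 153° from the x-axis; with |RB| = 39.2, B = R + 39.2·(cos 153°, sin 153°) = (-9.60, 48.0). RB is perpendicular to BH; with |BH| = 16.5 on the right of RB, H = B + 16.5·(0.457, 0.889) = (-2.06, 62.7). Then |JH| = |H − J| = 62.7.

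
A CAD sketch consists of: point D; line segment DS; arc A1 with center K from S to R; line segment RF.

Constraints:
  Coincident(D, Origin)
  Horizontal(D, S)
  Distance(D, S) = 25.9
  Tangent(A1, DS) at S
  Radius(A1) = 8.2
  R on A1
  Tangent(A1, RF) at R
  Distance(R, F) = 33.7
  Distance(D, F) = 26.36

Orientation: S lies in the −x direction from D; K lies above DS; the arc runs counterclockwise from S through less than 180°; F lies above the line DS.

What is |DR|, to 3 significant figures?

20.3

D is at the origin; D and S share the same y with |DS| = 25.9 and S on the −x side, so S = (-25.9, 0.00). Since A1 is tangent to DS there, KS ⟂ DS, so K = S + (0, 8.2) = (-25.9, 8.20). Since KR ⟂ RF (tangency), |KF| = √(8.2² + 33.7²) = 34.7 regardless of where R sits on A1. So F lies on both circle(D, 26.36) and circle(K, 34.7); the above-DS intersection is F = (3.82, 26.1). R is the foot of the tangent from F: R = (-20.1, 2.37).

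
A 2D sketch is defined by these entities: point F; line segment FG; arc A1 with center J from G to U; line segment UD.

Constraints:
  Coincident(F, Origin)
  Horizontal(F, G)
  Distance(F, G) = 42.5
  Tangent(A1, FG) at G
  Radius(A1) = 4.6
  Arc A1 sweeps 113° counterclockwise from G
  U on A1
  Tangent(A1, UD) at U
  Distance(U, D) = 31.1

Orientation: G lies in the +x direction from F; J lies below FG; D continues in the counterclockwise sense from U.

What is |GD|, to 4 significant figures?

35.91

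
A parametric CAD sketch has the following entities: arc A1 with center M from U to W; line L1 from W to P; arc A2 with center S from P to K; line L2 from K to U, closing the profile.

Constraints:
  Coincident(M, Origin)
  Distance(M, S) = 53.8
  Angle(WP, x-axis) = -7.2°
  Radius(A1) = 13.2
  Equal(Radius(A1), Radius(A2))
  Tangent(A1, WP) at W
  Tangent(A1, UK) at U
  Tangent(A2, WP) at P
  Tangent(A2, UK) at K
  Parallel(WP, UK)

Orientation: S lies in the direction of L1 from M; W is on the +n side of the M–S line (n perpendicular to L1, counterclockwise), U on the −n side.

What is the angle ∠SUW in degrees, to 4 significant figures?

76.21°

M is at the origin and S lies 53.8 along u from M, so S = 53.8·u = (53.38, -6.743). Tangency of A1 to both parallel lines with radius 13.2 puts W and U at M ± 13.2·n: W = (1.654, 13.10), U = (-1.654, -13.10). Then cos ∠SUW = US·UW / (|US||UW|), giving 76.21°.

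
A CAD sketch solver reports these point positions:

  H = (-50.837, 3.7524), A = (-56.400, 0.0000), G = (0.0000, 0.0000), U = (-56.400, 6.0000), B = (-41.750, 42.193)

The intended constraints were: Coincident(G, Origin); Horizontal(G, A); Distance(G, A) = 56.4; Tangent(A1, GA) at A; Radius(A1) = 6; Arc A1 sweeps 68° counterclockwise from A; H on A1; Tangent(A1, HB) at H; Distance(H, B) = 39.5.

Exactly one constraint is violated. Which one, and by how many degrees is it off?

Tangent(A1, HB) at H — off by 8.70°.

G = (0.00, 0.00) ✓; G.y = 0.00, A.y = 0.00 ✓; |GA| = 56.40 ✓; ∠(UA, AG) = 90.00° ✓; |UA| = 6.000 ✓; bearing(U→H) − bearing(U→A) = 68.00° ✓; |UH| = 6.000 ✓; ∠(UH, HB) = 81.30° ✗; |HB| = 39.50 ✓.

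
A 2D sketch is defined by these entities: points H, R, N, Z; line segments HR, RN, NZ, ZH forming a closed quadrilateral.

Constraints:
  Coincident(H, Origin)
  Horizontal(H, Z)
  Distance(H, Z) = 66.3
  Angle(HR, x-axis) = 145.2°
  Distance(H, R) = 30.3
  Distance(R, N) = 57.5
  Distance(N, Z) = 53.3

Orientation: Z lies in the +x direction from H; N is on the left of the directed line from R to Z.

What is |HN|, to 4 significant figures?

47.59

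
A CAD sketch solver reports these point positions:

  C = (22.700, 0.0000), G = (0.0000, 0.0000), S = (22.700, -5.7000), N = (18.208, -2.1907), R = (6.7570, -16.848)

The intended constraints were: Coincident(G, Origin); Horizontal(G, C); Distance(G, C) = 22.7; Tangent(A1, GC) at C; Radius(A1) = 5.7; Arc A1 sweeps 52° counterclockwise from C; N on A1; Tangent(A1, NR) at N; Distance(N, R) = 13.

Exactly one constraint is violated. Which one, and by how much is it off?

Distance(N, R) = 13 — off by 5.60.

G = (0.00, 0.00) ✓; G.y = 0.00, C.y = 0.00 ✓; |GC| = 22.70 ✓; ∠(SC, CG) = 90.00° ✓; |SC| = 5.700 ✓; bearing(S→N) − bearing(S→C) = 52.00° ✓; |SN| = 5.700 ✓; ∠(SN, NR) = 90.00° ✓; |NR| = 18.60 ✗.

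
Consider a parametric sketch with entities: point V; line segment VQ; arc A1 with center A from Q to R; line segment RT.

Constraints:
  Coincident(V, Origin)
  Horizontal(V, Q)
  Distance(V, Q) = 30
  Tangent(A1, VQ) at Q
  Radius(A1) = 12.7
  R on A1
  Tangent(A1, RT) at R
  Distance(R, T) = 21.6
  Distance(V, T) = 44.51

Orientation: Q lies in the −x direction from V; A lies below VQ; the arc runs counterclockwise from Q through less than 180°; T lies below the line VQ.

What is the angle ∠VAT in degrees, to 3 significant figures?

100°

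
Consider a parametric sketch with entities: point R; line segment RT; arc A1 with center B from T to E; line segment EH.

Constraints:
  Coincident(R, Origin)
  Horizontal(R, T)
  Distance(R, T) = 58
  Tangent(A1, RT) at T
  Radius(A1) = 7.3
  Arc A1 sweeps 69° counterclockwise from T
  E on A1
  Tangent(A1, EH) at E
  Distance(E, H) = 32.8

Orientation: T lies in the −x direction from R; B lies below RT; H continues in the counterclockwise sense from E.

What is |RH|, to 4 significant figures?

84.32

R is at the origin; R and T share the same y with |RT| = 58.0 and T on the −x side, so T = (-58.00, 0.000). Since A1 is tangent to RT there, BT ⟂ RT, so B = T + (0, -7.3) = (-58.00, -7.300). On A1, T sits at bearing 90° from B; a 69° counterclockwise sweep puts E at bearing 159°, so E = B + 7.3·(cos 159°, sin 159°) = (-64.82, -4.684). Since A1 is tangent to EH there, BE ⟂ EH, so EH runs along (−sin 159°, cos 159°); with |EH| = 32.8, H = (-76.57, -35.31). Then |RH| = |H − R| = 84.32.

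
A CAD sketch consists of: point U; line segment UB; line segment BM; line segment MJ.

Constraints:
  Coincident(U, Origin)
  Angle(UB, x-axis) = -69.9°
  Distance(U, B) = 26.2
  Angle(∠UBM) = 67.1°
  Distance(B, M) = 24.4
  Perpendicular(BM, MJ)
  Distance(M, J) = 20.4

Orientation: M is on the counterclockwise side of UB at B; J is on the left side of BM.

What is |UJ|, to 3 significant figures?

14.7

∠UBM = 67.1°, so BM runs at -69.9° + (180° − 67.1°) = 43.0° from the x-axis; with |BM| = 24.4, M = B + 24.4·(cos 43.0°, sin 43.0°) = (26.8, -7.96). BM is perpendicular to MJ; with |MJ| = 20.4 on the left of BM, J = M + 20.4·(-0.682, 0.731) = (12.9, 6.96). Then |UJ| = |J − U| = 14.7.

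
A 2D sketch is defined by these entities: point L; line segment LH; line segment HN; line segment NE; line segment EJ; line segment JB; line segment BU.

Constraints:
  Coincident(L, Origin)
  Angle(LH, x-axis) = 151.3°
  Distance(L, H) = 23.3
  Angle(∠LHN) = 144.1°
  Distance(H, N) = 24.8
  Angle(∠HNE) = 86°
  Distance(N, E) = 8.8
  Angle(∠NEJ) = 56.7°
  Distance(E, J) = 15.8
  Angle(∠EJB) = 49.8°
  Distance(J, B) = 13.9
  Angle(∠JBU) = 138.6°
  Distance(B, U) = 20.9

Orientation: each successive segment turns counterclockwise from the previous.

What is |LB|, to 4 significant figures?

47.40

L is at the origin; LH runs at 151.3° with length 23.3, so H = (-20.44, 11.19). ∠LHN = 144.1° gives HN at -172.8° from the x-axis; with |HN| = 24.8, N = (-45.04, 8.081). ∠HNE = 86.0° gives NE at -78.80° from the x-axis; with |NE| = 8.8, E = (-43.33, -0.5515). ∠NEJ = 56.7° gives EJ at 44.50° from the x-axis; with |EJ| = 15.8, J = (-32.06, 10.52). ∠EJB = 49.8° gives JB at 174.7° from the x-axis; with |JB| = 13.9, B = (-45.90, 11.81). Then |LB| = |B − L| = 47.40.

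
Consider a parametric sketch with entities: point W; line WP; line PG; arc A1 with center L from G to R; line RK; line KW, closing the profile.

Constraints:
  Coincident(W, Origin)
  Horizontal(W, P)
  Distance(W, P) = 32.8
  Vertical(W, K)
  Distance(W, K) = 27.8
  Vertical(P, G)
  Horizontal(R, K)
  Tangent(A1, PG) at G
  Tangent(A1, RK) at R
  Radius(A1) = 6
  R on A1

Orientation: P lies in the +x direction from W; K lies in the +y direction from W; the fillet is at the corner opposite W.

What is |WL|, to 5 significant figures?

34.547

W is at the origin; W and P share the same y with |WP| = 32.8 and P on the +x side, so P = (32.800, 0.0000). WK is vertical with |WK| = 27.8 and K on the +y side, so K = (0.0000, 27.800). The virtual corner opposite W is at (32.800, 27.800). A1 meets PG tangentially, so LG is at right angles to PG and tangency of A1 to RK means the radius LR is perpendicular to RK, with radius 6.0, so the center L sits 6.0 in from both sides at L = (26.800, 21.800). Then |WL| = |L − W| = 34.547.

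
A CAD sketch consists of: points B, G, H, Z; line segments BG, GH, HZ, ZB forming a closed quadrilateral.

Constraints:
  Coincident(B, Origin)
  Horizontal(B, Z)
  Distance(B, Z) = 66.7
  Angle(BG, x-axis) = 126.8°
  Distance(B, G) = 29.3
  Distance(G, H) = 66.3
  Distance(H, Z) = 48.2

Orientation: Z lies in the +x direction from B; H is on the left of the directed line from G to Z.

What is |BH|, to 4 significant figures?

63.00

Checks: B.y = 0.00, Z.y = 0.00 ✓; |GH| = 66.30 ✓; |HZ| = 48.20 ✓.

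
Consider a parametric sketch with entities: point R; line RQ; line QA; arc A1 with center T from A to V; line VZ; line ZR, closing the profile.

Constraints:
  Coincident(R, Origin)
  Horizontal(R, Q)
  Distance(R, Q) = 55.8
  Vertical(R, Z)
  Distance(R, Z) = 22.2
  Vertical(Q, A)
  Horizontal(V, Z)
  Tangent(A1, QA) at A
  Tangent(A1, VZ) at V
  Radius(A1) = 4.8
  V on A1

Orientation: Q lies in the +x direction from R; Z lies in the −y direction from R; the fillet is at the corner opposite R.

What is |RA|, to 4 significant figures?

58.45

The virtual corner opposite R is at (55.80, -22.20). The tangent condition forces TA to be normal to QA and tangency of A1 to VZ means the radius TV is perpendicular to VZ, with radius 4.8, so the center T sits 4.8 in from both sides at T = (51.00, -17.40). That places the tangent points at A = (55.80, -17.40) on QA and V = (51.00, -22.20) on VZ. Then |RA| = |A − R| = 58.45.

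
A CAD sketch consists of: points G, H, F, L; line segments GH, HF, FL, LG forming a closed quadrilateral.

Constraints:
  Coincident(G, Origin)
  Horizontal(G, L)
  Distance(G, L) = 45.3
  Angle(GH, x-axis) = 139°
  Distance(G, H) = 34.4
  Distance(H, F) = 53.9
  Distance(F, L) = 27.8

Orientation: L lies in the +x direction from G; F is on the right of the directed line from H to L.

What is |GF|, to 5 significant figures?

20.152

G is at the origin; G and L share the same y with |GL| = 45.3 and L in +x, so L = (45.3, 0). GH runs at 139.0° with |GH| = 34.4, so H = (-25.962, 22.568). F is determined by |HF| = 53.9 and |FL| = 27.8 together: it lies at the intersection of circle(H, 53.9) and circle(L, 27.8). With |HL| = 74.750, the foot of the radical line on HL is 51.638 from H and the perpendicular offset is √(53.9² − 51.638²) = 15.449. Taking the right-of-HL solution: F = (18.602, -7.7505).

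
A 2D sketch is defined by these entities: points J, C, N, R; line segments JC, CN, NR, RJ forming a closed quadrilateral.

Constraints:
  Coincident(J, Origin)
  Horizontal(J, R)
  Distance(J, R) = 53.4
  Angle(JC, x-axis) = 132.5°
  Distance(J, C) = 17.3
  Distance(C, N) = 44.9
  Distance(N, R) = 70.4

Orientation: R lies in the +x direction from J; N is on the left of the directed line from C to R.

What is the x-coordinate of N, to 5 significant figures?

7.4769

Checks: |CN| = 44.90 ✓; |NR| = 70.40 ✓.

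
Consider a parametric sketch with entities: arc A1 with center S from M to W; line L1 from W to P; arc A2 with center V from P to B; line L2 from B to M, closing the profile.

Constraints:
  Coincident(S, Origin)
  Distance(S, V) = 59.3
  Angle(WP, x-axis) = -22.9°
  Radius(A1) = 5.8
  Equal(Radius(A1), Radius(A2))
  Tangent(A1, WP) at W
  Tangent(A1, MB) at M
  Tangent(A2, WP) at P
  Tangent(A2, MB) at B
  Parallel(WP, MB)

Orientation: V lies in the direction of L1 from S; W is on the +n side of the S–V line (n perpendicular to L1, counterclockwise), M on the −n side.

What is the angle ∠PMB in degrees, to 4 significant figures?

11.07°

Tangency of A1 to both parallel lines with radius 5.8 puts W and M at S ± 5.8·n: W = (2.257, 5.343), M = (-2.257, -5.343). Equal radii place P and B the same way about V: P = V + 5.8·n = (56.88, -17.73), B = V − 5.8·n = (52.37, -28.42). Then cos ∠PMB = MP·MB / (|MP||MB|), giving 11.07°.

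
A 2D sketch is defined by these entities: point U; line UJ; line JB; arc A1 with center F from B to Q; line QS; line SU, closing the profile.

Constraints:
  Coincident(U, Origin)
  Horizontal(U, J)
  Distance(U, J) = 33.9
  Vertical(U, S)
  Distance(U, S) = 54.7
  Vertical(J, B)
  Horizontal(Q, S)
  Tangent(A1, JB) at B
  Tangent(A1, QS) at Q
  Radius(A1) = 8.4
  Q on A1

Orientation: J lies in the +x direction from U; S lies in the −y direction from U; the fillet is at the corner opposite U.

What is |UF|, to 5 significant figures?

52.858

U is at the origin; UJ is horizontal with |UJ| = 33.9 and J on the +x side, so J = (33.900, 0.0000). U and S share the same x with |US| = 54.7 and S on the −y side, so S = (0.0000, -54.700). The virtual corner opposite U is at (33.900, -54.700). Since A1 is tangent to JB there, FB ⟂ JB and A1 meets QS tangentially, so FQ is at right angles to QS, with radius 8.4, so the center F sits 8.4 in from both sides at F = (25.500, -46.300). Then |UF| = |F − U| = 52.858.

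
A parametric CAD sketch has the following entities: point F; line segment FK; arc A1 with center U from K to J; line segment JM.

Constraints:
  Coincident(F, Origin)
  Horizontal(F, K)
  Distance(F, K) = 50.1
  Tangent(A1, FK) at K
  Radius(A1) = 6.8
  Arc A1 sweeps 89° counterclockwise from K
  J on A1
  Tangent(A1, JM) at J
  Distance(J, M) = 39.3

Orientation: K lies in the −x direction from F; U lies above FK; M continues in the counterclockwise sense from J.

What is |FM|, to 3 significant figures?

62.7

On A1, K sits at bearing -90° from U; an 89° counterclockwise sweep puts J at bearing -1°, so J = U + 6.8·(cos -1°, sin -1°) = (-43.3, 6.68). Tangency of A1 to JM means the radius UJ is perpendicular to JM, so JM runs along (−sin -1°, cos -1°); with |JM| = 39.3, M = (-42.6, 46.0). Then |FM| = |M − F| = 62.7.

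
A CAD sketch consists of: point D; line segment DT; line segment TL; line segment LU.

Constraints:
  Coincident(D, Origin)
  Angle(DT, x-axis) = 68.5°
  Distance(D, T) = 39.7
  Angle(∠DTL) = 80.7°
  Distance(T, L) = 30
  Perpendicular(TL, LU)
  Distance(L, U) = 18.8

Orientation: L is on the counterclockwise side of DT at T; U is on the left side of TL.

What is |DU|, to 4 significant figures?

31.17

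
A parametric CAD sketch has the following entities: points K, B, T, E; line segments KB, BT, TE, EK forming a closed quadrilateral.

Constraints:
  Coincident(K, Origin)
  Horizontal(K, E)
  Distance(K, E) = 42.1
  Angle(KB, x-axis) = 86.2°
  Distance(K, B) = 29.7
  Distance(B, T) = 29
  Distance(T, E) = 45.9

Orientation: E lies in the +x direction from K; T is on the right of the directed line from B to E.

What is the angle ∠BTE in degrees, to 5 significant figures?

80.071°

K is at the origin; KE is horizontal with |KE| = 42.1 and E in +x, so E = (42.1, 0). KB runs at 86.2° with |KB| = 29.7, so B = (1.9683, 29.635). T is determined by |BT| = 29.0 and |TE| = 45.9 together: it lies at the intersection of circle(B, 29.0) and circle(E, 45.9). With |BE| = 49.888, the foot of the radical line on BE is 12.257 from B and the perpendicular offset is √(29.0² − 12.257²) = 26.282. Taking the right-of-BE solution: T = (-3.7840, 1.2109).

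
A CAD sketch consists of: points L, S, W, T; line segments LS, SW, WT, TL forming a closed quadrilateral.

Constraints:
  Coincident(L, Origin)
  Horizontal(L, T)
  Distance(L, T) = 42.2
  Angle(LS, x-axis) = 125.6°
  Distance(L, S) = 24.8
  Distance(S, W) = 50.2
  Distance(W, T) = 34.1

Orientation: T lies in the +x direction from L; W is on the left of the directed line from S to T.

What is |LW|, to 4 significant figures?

47.51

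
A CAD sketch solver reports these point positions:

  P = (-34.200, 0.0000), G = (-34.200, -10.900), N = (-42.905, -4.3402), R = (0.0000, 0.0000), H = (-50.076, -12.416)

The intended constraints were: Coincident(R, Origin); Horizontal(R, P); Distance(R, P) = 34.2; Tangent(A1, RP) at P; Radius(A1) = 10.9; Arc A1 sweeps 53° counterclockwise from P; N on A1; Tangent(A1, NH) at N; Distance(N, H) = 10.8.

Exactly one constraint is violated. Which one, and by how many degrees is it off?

Tangent(A1, NH) at N — off by 4.60°.

R = (0.00, 0.00) ✓; R.y = 0.00, P.y = 0.00 ✓; |RP| = 34.20 ✓; ∠(GP, PR) = 90.00° ✓; |GP| = 10.90 ✓; bearing(G→N) − bearing(G→P) = 53.00° ✓; |GN| = 10.90 ✓; ∠(GN, NH) = 94.60° ✗; |NH| = 10.80 ✓.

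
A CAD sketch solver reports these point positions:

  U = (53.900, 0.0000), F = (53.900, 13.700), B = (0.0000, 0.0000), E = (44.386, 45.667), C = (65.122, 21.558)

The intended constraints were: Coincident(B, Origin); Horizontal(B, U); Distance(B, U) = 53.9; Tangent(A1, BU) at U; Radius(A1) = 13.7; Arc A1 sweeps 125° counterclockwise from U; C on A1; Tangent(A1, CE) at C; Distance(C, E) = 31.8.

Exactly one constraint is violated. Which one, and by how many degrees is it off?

Tangent(A1, CE) at C — off by 5.70°.

B = (0.00, 0.00) ✓; B.y = 0.00, U.y = 0.00 ✓; |BU| = 53.90 ✓; ∠(FU, UB) = 90.00° ✓; |FU| = 13.70 ✓; bearing(F→C) − bearing(F→U) = 125.0° ✓; |FC| = 13.70 ✓; ∠(FC, CE) = 84.30° ✗; |CE| = 31.80 ✓.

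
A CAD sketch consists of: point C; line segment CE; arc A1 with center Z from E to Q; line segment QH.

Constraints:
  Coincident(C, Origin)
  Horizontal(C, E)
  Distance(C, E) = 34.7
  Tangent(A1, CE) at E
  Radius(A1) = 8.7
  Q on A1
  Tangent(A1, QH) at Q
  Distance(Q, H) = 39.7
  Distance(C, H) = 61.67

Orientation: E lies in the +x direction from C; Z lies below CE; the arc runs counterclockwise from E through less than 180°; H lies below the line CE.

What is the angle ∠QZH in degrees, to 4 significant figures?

77.64°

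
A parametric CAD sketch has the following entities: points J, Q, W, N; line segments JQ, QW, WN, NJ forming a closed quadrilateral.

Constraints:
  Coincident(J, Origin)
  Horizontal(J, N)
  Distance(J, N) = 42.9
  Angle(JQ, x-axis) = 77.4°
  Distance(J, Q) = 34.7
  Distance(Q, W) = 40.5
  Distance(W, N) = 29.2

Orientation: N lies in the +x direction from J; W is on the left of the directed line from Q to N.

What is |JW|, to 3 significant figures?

55.8

J is at the origin; JN is horizontal with |JN| = 42.9 and N in +x, so N = (42.9, 0). JQ runs at 77.4° with |JQ| = 34.7, so Q = (7.57, 33.9). W is determined by |QW| = 40.5 and |WN| = 29.2 together: it lies at the intersection of circle(Q, 40.5) and circle(N, 29.2). With |QN| = 48.9, the foot of the radical line on QN is 32.5 from Q and the perpendicular offset is √(40.5² − 32.5²) = 24.1. Taking the left-of-QN solution: W = (47.8, 28.8).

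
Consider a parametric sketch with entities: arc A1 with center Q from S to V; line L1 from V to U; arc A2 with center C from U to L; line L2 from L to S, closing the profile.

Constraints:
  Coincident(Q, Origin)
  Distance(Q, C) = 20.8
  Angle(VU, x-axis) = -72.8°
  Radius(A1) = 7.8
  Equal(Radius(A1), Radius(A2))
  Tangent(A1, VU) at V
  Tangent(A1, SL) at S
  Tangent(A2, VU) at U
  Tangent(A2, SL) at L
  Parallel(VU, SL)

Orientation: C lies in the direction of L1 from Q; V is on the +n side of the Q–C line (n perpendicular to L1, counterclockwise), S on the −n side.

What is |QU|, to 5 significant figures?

22.214

The slot axis is L1's direction at -72.8°, so u = (cos -72.8°, sin -72.8°) = (0.29571, -0.95528) and n = (−sin -72.8°, cos -72.8°) = (0.95528, 0.29571). Q is at the origin and C lies 20.8 along u from Q, so C = 20.8·u = (6.1507, -19.870). Tangency of A1 to both parallel lines with radius 7.8 puts V and S at Q ± 7.8·n: V = (7.4512, 2.3065), S = (-7.4512, -2.3065). Equal radii place U and L the same way about C: U = C + 7.8·n = (13.602, -17.563), L = C − 7.8·n = (-1.3004, -22.176). Then |QU| = |U − Q| = 22.214.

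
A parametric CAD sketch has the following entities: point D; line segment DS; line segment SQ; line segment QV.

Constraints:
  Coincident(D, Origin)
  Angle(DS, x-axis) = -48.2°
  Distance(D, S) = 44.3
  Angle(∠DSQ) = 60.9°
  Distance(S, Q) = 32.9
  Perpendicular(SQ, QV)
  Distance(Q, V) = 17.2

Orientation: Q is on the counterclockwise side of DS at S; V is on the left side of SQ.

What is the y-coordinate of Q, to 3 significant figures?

-1.94

D is at the origin; DS runs at -48.2° with length 44.3, so S = 44.3·(cos -48.2°, sin -48.2°) = (29.5, -33.0). ∠DSQ = 60.9°, so SQ runs at -48.2° + (180° − 60.9°) = 70.9° from the x-axis; with |SQ| = 32.9, Q = S + 32.9·(cos 70.9°, sin 70.9°) = (40.3, -1.94). So Q.y = -1.94.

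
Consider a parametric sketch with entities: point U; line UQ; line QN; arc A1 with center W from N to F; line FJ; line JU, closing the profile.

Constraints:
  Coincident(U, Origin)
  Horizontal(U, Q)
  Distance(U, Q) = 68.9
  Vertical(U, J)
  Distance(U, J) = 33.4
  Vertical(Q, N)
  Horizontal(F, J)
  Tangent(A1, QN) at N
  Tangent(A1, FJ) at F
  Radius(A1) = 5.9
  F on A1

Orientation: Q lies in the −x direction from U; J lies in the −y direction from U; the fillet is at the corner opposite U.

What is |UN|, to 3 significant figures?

74.2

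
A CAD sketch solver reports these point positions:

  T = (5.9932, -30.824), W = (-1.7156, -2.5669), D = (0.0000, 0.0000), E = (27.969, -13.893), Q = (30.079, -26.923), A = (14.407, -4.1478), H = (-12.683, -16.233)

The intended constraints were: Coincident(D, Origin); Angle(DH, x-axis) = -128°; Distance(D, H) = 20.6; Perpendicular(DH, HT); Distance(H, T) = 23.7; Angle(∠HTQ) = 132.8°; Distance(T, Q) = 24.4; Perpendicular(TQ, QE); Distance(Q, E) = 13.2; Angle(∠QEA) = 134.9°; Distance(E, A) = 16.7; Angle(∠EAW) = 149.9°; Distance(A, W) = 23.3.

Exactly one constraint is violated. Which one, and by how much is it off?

Distance(A, W) = 23.3 — off by 7.10.

D = (0.00, 0.00) ✓; DH at -128.0° ✓; |DH| = 20.60 ✓; ∠(DH, HT) = 90.00° ✓; |HT| = 23.70 ✓; ∠HTQ = 132.8° ✓; |TQ| = 24.40 ✓; ∠(TQ, QE) = 90.00° ✓; |QE| = 13.20 ✓; ∠QEA = 134.9° ✓; |EA| = 16.70 ✓; ∠EAW = 149.9° ✓; |AW| = 16.20 ✗.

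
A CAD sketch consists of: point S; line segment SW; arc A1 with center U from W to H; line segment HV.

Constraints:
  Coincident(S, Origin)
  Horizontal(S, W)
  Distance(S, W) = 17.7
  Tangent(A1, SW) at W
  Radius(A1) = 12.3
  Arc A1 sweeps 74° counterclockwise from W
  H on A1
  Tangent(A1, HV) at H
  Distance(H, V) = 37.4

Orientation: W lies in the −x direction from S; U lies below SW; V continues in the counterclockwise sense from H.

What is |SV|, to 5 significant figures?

59.993

On A1, W sits at bearing 90° from U; a 74° counterclockwise sweep puts H at bearing 164°, so H = U + 12.3·(cos 164°, sin 164°) = (-29.524, -8.9097). Tangency of A1 to HV means the radius UH is perpendicular to HV, so HV runs along (−sin 164°, cos 164°); with |HV| = 37.4, V = (-39.832, -44.861). Then |SV| = |V − S| = 59.993.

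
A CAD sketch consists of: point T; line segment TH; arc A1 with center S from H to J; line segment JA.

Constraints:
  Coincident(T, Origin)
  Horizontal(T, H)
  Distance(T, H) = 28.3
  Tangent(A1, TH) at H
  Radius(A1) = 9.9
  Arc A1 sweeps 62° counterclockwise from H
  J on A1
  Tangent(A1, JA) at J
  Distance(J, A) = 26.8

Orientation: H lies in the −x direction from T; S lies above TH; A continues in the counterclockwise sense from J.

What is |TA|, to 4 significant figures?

29.75

On A1, H sits at bearing -90° from S; a 62° counterclockwise sweep puts J at bearing -28°, so J = S + 9.9·(cos -28°, sin -28°) = (-19.56, 5.252). A1 meets JA tangentially, so SJ is at right angles to JA, so JA runs along (−sin -28°, cos -28°); with |JA| = 26.8, A = (-6.977, 28.92). Then |TA| = |A − T| = 29.75.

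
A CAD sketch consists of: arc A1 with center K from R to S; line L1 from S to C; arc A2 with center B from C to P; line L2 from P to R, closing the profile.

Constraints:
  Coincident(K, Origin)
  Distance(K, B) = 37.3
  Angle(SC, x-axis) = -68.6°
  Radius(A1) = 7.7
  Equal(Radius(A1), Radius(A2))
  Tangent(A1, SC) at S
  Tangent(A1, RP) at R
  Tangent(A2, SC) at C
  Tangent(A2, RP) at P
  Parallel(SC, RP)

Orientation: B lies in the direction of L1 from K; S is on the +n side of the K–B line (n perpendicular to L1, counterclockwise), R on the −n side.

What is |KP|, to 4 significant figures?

38.09

The slot axis is L1's direction at -68.6°, so u = (cos -68.6°, sin -68.6°) = (0.3649, -0.9311) and n = (−sin -68.6°, cos -68.6°) = (0.9311, 0.3649). K is at the origin and B lies 37.3 along u from K, so B = 37.3·u = (13.61, -34.73). Tangency of A1 to both parallel lines with radius 7.7 puts S and R at K ± 7.7·n: S = (7.169, 2.810), R = (-7.169, -2.810). Equal radii place C and P the same way about B: C = B + 7.7·n = (20.78, -31.92), P = B − 7.7·n = (6.441, -37.54). Then |KP| = |P − K| = 38.09.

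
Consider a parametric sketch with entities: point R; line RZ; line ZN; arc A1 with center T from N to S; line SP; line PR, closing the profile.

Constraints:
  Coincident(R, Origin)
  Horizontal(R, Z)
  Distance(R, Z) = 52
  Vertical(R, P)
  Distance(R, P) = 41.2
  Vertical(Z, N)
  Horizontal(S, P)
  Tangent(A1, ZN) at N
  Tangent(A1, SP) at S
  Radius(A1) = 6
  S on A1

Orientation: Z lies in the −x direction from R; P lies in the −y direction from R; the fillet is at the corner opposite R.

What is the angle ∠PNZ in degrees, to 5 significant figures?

96.582°

R is at the origin; RZ is horizontal with |RZ| = 52.0 and Z on the −x side, so Z = (-52.000, 0.0000). R and P share the same x with |RP| = 41.2 and P on the −y side, so P = (0.0000, -41.200). The virtual corner opposite R is at (-52.000, -41.200). A1 meets ZN tangentially, so TN is at right angles to ZN and the tangent condition forces TS to be normal to SP, with radius 6.0, so the center T sits 6.0 in from both sides at T = (-46.000, -35.200). That places the tangent points at N = (-52.000, -35.200) on ZN and S = (-46.000, -41.200) on SP. Then cos ∠PNZ = NP·NZ / (|NP||NZ|), giving 96.582°.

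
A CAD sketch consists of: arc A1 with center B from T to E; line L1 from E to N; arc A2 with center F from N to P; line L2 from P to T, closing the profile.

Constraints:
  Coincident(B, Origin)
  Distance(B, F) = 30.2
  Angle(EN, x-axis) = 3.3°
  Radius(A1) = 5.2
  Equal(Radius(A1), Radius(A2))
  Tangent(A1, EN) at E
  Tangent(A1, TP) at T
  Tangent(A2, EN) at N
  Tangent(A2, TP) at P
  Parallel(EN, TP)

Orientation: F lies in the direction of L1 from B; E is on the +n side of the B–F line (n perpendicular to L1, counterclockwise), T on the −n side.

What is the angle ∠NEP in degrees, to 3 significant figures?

19.0°

The slot axis is L1's direction at 3.3°, so u = (cos 3.3°, sin 3.3°) = (0.998, 0.0576) and n = (−sin 3.3°, cos 3.3°) = (-0.0576, 0.998). B is at the origin and F lies 30.2 along u from B, so F = 30.2·u = (30.1, 1.74). Tangency of A1 to both parallel lines with radius 5.2 puts E and T at B ± 5.2·n: E = (-0.299, 5.19), T = (0.299, -5.19). Equal radii place N and P the same way about F: N = F + 5.2·n = (29.9, 6.93), P = F − 5.2·n = (30.4, -3.45). Then cos ∠NEP = EN·EP / (|EN||EP|), giving 19.0°.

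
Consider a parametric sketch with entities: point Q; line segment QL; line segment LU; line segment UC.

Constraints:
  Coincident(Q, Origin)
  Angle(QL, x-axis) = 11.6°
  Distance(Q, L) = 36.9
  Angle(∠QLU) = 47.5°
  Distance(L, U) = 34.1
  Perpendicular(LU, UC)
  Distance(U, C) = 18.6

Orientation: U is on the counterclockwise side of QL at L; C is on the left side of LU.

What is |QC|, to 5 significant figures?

12.576

Q is at the origin; QL runs at 11.6° with length 36.9, so L = 36.9·(cos 11.6°, sin 11.6°) = (36.146, 7.4198). ∠QLU = 47.5°, so LU runs at 11.6° + (180° − 47.5°) = 144.10° from the x-axis; with |LU| = 34.1, U = L + 34.1·(cos 144.10°, sin 144.10°) = (8.5239, 27.415). LU ⟂ UC; with |UC| = 18.6 on the left of LU, C = U + 18.6·(-0.58637, -0.81004) = (-2.3826, 12.348). Then |QC| = |C − Q| = 12.576.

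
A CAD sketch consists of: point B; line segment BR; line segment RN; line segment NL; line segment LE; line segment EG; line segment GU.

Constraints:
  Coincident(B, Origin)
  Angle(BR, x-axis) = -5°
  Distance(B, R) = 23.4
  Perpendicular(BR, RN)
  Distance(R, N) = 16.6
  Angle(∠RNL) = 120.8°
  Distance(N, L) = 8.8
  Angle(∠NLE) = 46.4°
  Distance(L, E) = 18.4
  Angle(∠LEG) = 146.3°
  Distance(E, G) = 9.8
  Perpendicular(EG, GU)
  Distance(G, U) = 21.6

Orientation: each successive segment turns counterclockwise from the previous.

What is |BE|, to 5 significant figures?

20.167

∠RNL = 120.8° gives NL at 144.20° from the x-axis; with |NL| = 8.8, L = (17.620, 19.645). ∠NLE = 46.4° gives LE at -82.200° from the x-axis; with |LE| = 18.4, E = (20.118, 1.4153). Then |BE| = |E − B| = 20.167.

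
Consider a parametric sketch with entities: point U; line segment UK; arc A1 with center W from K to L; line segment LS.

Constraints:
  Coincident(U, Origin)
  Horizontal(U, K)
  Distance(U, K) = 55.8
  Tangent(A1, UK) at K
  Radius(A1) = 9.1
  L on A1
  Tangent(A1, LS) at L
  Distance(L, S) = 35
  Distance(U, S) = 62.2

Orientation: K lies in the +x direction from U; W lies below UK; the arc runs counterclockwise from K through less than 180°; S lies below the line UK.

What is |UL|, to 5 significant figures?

47.490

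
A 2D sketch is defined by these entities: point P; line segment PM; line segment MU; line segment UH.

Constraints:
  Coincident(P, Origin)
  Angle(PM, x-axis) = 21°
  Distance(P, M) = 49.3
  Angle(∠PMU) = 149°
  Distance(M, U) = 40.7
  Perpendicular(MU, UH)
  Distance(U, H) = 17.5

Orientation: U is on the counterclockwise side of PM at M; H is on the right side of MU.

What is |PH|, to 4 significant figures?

93.39

P is at the origin; PM runs at 21.0° with length 49.3, so M = 49.3·(cos 21.0°, sin 21.0°) = (46.03, 17.67). ∠PMU = 149.0°, so MU runs at 21.0° + (180° − 149.0°) = 52.00° from the x-axis; with |MU| = 40.7, U = M + 40.7·(cos 52.00°, sin 52.00°) = (71.08, 49.74). The perpendicularity gives UH at right angles to MU; with |UH| = 17.5 on the right of MU, H = U + 17.5·(0.7880, -0.6157) = (84.87, 38.97). Then |PH| = |H − P| = 93.39.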